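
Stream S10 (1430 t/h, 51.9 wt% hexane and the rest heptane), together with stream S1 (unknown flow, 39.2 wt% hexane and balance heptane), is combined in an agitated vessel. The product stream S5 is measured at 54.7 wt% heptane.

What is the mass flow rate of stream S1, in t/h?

1547 t/h

Let S1 be the unknown flow. Total out = 1430 + S1.
heptane balance: 687.83 + 0.608·S1 = 0.547·(1430 + S1)
(0.608 − 0.547)·S1 = 0.547×1430 − 687.83 = 94.38
S1 = 94.38 / 0.061 = 1547.2 t/h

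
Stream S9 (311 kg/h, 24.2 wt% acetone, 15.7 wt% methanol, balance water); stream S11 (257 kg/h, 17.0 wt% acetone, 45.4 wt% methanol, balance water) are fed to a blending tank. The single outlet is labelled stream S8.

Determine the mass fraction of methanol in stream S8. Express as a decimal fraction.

Total flow out = 311 + 257 = 568 kg/h.
methanol in = 311×0.157 + 257×0.454 = 165.5 kg/h.
methanol mass fraction in S8 = 165.5/568 = 0.291.

0.291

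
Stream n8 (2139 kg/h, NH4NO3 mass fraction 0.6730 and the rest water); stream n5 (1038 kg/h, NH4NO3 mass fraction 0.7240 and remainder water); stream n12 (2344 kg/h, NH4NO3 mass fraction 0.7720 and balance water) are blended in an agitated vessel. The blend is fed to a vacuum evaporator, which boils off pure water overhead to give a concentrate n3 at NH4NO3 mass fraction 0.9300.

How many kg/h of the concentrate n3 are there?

NH4NO3 entering = 2139×0.673 + 1038×0.724 + 2344×0.772 = 4000.6 kg/h.
All NH4NO3 reports to n3, so n3 = 4000.6/0.930 = 4301.7 kg/h.

4302 kg/h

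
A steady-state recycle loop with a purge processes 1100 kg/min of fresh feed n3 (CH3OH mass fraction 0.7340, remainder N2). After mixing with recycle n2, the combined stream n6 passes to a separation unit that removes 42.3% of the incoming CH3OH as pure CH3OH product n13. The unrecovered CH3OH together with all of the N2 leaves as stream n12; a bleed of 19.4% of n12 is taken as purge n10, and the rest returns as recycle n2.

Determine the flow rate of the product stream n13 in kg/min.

638.4 kg/min

CH3OH in n6: m_A = 1100×0.734 + (1−0.194)·(1−0.423)·m_A, so m_A = 807.4/0.5349 = 1509.3 kg/min.
Product n13 = 0.423×1509.3 = 638.45 kg/min.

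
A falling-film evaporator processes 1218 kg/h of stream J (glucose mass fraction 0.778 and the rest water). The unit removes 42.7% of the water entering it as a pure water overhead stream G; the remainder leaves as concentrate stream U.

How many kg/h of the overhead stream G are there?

115.5 kg/h

water entering = 1218×0.222 = 270.4 kg/h; overhead removed = 0.427×270.4 = 115.46 kg/h.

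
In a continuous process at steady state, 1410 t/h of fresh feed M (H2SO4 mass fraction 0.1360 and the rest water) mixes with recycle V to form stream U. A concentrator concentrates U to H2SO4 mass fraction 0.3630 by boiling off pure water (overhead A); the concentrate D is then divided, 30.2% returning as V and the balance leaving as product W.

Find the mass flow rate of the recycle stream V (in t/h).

Overall H2SO4 balance (none leaves overhead): H2SO4 in fresh feed = H2SO4 in product, i.e. 1410×0.136 = (1−0.302)·D·0.363.
D = 191.76/(0.363×0.698) = 756.83 t/h.
Recycle V = 0.302×756.83 = 228.56 t/h.

228.6 t/h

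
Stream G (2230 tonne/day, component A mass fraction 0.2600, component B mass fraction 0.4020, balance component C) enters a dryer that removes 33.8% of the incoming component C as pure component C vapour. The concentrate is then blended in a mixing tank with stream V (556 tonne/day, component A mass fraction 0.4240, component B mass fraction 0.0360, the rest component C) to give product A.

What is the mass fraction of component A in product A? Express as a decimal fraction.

Vapour removed = 0.338×0.338×2230 = 254.76 tonne/day; concentrate = 1975.2 tonne/day.
component A reaching the mixer = 579.8 (from concentrate) + 556×0.424 = 815.54 tonne/day.
Product flow = 1975.2 + 556 = 2531.2 tonne/day; component A fraction = 0.3222.

0.3222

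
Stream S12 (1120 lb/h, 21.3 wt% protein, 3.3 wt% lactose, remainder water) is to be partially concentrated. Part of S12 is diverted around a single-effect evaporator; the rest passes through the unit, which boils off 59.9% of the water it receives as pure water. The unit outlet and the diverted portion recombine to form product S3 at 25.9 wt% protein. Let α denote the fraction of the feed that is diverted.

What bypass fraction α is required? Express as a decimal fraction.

All 1120×0.213 = 238.56 lb/h of protein reaches S3, so S3 = 238.56/0.259 = 921.08 lb/h and vapour = 198.92 lb/h.
The evaporator receives (1−α)·1120 of feed at 0.754 water and removes 0.599 of that water:
0.599×0.754×(1−α)×1120 = 198.92
(1−α) = 198.92/505.84 = 0.3932;  α = 0.6068.

0.607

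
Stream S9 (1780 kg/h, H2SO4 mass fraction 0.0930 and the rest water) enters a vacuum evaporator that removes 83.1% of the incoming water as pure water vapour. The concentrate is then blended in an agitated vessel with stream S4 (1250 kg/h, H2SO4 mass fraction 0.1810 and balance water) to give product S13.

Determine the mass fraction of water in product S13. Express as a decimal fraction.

0.7679

Vapour removed = 0.831×0.907×1780 = 1341.6 kg/h; concentrate = 438.38 kg/h.
water reaching the mixer = 272.84 (from concentrate) + 1250×0.819 = 1296.6 kg/h.
Product flow = 438.38 + 1250 = 1688.4 kg/h; water fraction = 0.7679.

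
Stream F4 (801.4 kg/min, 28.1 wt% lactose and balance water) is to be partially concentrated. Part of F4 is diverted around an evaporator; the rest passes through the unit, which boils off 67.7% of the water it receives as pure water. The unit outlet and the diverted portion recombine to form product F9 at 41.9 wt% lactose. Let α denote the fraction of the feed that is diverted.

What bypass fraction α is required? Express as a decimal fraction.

All 801.4×0.281 = 225.19 kg/min of lactose reaches F9, so F9 = 225.19/0.419 = 537.45 kg/min and vapour = 263.95 kg/min.
The evaporator receives (1−α)·801.4 of feed at 0.719 water and removes 0.677 of that water:
0.677×0.719×(1−α)×801.4 = 263.95
(1−α) = 263.95/390.09 = 0.6766;  α = 0.3234.

0.323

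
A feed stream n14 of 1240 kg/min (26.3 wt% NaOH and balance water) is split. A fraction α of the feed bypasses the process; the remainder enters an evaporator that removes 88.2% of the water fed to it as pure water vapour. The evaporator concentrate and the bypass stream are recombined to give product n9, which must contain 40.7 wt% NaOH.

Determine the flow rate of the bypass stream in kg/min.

565.1 kg/min

All 1240×0.263 = 326.12 kg/min of NaOH reaches n9, so n9 = 326.12/0.407 = 801.28 kg/min and vapour = 438.72 kg/min.
The evaporator receives (1−α)·1240 of feed at 0.737 water and removes 0.882 of that water:
0.882×0.737×(1−α)×1240 = 438.72
(1−α) = 438.72/806.04 = 0.5443;  α = 0.4557.
Bypass flow = 0.4557×1240 = 565.08 kg/min.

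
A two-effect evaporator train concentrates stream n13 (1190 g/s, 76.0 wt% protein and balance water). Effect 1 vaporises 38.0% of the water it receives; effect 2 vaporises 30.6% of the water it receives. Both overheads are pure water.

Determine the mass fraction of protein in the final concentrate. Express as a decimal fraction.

0.880

water in feed = 1190×0.240 = 285.6 g/s.
After stage 1: water left = (1−0.380)×285.6 = 177.07; stream total = 1081.5 g/s.
After stage 2: water left = (1−0.306)×177.07 = 122.89; final concentrate = 1027.3 g/s.
protein fraction = 904.4/1027.3 = 0.880.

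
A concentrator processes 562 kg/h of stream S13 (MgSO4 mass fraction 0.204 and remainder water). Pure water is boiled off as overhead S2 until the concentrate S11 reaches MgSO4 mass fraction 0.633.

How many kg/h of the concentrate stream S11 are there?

181.1 kg/h

MgSO4 is conserved: 562×0.204 = 114.65 kg/h all reports to the concentrate.
Concentrate = 114.65/(target fraction) = 181.12 kg/h.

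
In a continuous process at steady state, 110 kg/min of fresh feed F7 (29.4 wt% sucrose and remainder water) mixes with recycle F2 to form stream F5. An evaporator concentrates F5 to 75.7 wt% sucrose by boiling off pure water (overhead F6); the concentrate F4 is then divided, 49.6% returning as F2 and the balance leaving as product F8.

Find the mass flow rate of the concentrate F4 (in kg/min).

84.76 kg/min

Overall sucrose balance (none leaves overhead): sucrose in fresh feed = sucrose in product, i.e. 110×0.294 = (1−0.496)·F4·0.757.
F4 = 32.34/(0.757×0.504) = 84.764 kg/min.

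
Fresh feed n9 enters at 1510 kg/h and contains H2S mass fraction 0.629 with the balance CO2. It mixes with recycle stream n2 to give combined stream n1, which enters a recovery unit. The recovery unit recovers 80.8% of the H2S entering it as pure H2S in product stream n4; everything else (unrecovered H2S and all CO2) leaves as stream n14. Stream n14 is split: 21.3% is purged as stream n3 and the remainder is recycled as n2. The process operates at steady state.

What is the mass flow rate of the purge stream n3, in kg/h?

606 kg/h

CO2 enters only via n9 and leaves only via the purge: 1510×0.371 = 0.213×(CO2 in n14), and the recovery unit passes all CO2, so CO2 in n1 = CO2 in n14 = 2630.1 kg/h.
H2S in n1: m_A = 1510×0.629 + (1−0.213)·(1−0.808)·m_A, so m_A = 949.79/0.8489 = 1118.9 kg/h.
n14 = (1−0.808)×1118.9 + 2630.1 = 2844.9 kg/h.
Purge n3 = 0.213×2844.9 = 605.97 kg/h.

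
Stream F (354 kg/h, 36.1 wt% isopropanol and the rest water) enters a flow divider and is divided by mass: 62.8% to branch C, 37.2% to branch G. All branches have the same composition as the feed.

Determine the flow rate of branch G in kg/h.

Branch G flow = 0.372×354 = 131.69 kg/h.

131.7 kg/h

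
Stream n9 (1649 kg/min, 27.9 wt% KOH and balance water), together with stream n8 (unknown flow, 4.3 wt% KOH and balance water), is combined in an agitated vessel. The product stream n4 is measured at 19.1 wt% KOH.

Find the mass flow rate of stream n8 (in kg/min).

Let n8 be the unknown flow. Total out = 1649 + n8.
KOH balance: 460.07 + 0.043·n8 = 0.191·(1649 + n8)
(0.043 − 0.191)·n8 = 0.191×1649 − 460.07 = -145.11
n8 = -145.11 / -0.148 = 980.49 kg/min

980.5 kg/min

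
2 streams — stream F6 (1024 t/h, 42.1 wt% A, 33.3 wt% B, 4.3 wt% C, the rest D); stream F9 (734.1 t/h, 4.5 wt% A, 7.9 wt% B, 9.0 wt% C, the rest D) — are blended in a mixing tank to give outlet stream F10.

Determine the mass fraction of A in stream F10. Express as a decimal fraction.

Total flow out = 1024 + 734.1 = 1758.1 t/h.
A in = 1024×0.421 + 734.1×0.045 = 464.14 t/h.
A mass fraction in F10 = 464.14/1758.1 = 0.264.

0.264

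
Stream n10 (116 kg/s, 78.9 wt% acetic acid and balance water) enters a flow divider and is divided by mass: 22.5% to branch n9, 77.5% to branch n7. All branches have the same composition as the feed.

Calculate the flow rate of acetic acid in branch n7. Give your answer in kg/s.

Branch n7 total = 0.775×116 = 89.9 kg/s.
acetic acid in n7 = 0.789×89.9 = 70.931 kg/s.

70.93 kg/s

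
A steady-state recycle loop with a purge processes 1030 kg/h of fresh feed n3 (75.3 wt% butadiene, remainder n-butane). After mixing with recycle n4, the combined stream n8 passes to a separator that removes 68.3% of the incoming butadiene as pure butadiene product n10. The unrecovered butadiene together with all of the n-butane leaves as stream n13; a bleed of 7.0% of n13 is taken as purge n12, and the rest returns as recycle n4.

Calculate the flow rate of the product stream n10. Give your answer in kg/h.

751.2 kg/h

butadiene in n8: m_A = 1030×0.753 + (1−0.070)·(1−0.683)·m_A, so m_A = 775.59/0.7052 = 1099.8 kg/h.
Product n10 = 0.683×1099.8 = 751.18 kg/h.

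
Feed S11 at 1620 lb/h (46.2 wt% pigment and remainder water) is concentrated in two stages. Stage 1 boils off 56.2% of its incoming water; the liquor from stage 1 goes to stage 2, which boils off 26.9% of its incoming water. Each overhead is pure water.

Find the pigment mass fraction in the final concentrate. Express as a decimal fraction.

0.728

water in feed = 1620×0.538 = 871.56 lb/h.
After stage 1: water left = (1−0.562)×871.56 = 381.74; stream total = 1130.2 lb/h.
After stage 2: water left = (1−0.269)×381.74 = 279.05; final concentrate = 1027.5 lb/h.
pigment fraction = 748.44/1027.5 = 0.728.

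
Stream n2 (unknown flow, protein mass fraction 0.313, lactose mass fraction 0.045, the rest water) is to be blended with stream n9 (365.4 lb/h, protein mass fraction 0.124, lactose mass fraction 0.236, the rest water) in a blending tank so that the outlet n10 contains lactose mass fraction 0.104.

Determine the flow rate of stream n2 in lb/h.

817.5 lb/h

Let n2 be the unknown flow. Total out = 365.4 + n2.
lactose balance: 86.234 + 0.045·n2 = 0.104·(365.4 + n2)
(0.045 − 0.104)·n2 = 0.104×365.4 − 86.234 = -48.233
n2 = -48.233 / -0.059 = 817.51 lb/h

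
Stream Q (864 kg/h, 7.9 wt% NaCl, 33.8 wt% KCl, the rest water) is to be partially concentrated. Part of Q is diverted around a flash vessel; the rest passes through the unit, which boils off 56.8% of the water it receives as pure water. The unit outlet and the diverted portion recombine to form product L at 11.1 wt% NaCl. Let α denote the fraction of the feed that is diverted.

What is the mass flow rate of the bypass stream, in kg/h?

All 864×0.079 = 68.256 kg/h of NaCl reaches L, so L = 68.256/0.111 = 614.92 kg/h and vapour = 249.08 kg/h.
The evaporator receives (1−α)·864 of feed at 0.583 water and removes 0.568 of that water:
0.568×0.583×(1−α)×864 = 249.08
(1−α) = 249.08/286.11 = 0.8706;  α = 0.1294.
Bypass flow = 0.1294×864 = 111.82 kg/h.

111.8 kg/h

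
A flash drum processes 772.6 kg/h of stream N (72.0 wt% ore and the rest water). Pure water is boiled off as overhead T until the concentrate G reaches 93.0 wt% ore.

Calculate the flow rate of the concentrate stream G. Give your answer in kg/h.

598.1 kg/h

ore is conserved: 772.6×0.720 = 556.27 kg/h all reports to the concentrate.
Concentrate = 556.27/(target fraction) = 598.14 kg/h.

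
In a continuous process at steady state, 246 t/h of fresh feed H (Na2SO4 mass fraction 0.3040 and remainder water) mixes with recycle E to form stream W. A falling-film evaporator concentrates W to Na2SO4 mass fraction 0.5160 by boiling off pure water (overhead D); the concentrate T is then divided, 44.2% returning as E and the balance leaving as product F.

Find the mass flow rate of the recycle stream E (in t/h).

114.8 t/h

Overall Na2SO4 balance (none leaves overhead): Na2SO4 in fresh feed = Na2SO4 in product, i.e. 246×0.304 = (1−0.442)·T·0.516.
T = 74.784/(0.516×0.558) = 259.73 t/h.
Recycle E = 0.442×259.73 = 114.8 t/h.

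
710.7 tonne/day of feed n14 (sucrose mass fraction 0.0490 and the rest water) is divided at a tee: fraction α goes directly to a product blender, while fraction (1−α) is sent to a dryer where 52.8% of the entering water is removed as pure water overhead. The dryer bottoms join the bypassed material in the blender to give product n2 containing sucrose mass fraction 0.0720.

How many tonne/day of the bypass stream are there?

258.6 tonne/day

All 710.7×0.049 = 34.824 tonne/day of sucrose reaches n2, so n2 = 34.824/0.072 = 483.67 tonne/day and vapour = 227.03 tonne/day.
The evaporator receives (1−α)·710.7 of feed at 0.951 water and removes 0.528 of that water:
0.528×0.951×(1−α)×710.7 = 227.03
(1−α) = 227.03/356.86 = 0.6362;  α = 0.3638.
Bypass flow = 0.3638×710.7 = 258.57 tonne/day.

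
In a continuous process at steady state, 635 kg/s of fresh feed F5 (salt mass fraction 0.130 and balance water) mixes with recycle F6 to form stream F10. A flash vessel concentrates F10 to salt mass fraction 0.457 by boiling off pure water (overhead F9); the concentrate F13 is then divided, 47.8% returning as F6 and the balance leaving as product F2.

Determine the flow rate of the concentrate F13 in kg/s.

346 kg/s

Overall salt balance (none leaves overhead): salt in fresh feed = salt in product, i.e. 635×0.130 = (1−0.478)·F13·0.457.
F13 = 82.55/(0.457×0.522) = 346.04 kg/s.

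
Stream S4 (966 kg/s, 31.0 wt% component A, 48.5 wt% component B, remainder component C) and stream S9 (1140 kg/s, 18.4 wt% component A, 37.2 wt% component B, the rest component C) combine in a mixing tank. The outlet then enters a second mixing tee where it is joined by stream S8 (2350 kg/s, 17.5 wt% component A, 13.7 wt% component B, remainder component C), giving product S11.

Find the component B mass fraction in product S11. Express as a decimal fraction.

Overall, product flow = 4456 kg/s.
component B in = 966×0.485 + 1140×0.372 + 2350×0.137 = 1214.5 kg/s.
component B fraction in S11 = 0.2726.

0.2726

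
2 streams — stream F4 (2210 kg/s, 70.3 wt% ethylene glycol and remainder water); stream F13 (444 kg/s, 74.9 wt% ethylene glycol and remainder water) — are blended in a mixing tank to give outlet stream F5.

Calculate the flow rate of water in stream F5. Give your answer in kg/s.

water out = water in = 2210×0.297 + 444×0.251 = 767.81 kg/s.

767.8 kg/s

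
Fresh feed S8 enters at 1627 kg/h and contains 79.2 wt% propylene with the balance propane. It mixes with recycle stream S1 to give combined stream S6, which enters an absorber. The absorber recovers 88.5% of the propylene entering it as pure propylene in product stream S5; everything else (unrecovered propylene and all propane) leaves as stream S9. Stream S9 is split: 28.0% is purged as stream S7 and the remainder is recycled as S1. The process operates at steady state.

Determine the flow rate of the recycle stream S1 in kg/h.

propane enters only via S8 and leaves only via the purge: 1627×0.208 = 0.280×(propane in S9), and the absorber passes all propane, so propane in S6 = propane in S9 = 1208.6 kg/h.
propylene in S6: m_A = 1627×0.792 + (1−0.280)·(1−0.885)·m_A, so m_A = 1288.6/0.9172 = 1404.9 kg/h.
S9 = (1−0.885)×1404.9 + 1208.6 = 1370.2 kg/h.
Recycle S1 = (1−0.280)×1370.2 = 986.54 kg/h.

986.5 kg/h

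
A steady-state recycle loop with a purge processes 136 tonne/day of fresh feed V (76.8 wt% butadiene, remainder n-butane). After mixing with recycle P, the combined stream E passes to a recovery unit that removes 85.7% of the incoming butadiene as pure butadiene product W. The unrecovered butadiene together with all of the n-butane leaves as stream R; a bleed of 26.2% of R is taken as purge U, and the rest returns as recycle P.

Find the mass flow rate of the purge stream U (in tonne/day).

n-butane enters only via V and leaves only via the purge: 136×0.232 = 0.262×(n-butane in R), and the recovery unit passes all n-butane, so n-butane in E = n-butane in R = 120.43 tonne/day.
butadiene in E: m_A = 136×0.768 + (1−0.262)·(1−0.857)·m_A, so m_A = 104.45/0.8945 = 116.77 tonne/day.
R = (1−0.857)×116.77 + 120.43 = 137.13 tonne/day.
Purge U = 0.262×137.13 = 35.927 tonne/day.

35.93 tonne/day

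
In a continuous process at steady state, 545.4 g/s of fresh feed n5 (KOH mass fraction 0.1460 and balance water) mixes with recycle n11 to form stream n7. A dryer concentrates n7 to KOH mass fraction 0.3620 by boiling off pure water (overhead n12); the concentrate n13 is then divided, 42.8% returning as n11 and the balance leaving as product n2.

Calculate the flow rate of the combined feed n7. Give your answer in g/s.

Overall KOH balance (none leaves overhead): KOH in fresh feed = KOH in product, i.e. 545.4×0.146 = (1−0.428)·n13·0.362.
n13 = 79.628/(0.362×0.572) = 384.56 g/s.
Recycle n11 = 0.428×384.56 = 164.59 g/s.
Combined feed n7 = 545.4 + 164.59 = 709.99 g/s.

710 g/s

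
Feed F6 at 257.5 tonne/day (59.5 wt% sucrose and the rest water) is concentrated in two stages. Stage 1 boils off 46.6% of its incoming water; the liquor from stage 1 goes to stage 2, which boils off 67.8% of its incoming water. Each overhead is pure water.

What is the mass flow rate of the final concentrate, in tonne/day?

171.1 tonne/day

water in feed = 257.5×0.405 = 104.29 tonne/day.
After stage 1: water left = (1−0.466)×104.29 = 55.69; stream total = 208.9 tonne/day.
After stage 2: water left = (1−0.678)×55.69 = 17.932; final concentrate = 171.14 tonne/day.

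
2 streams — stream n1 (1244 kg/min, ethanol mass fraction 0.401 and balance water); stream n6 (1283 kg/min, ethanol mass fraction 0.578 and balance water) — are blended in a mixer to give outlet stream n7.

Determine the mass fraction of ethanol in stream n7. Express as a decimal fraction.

0.491

Total flow out = 1244 + 1283 = 2527 kg/min.
ethanol in = 1244×0.401 + 1283×0.578 = 1240.4 kg/min.
ethanol mass fraction in n7 = 1240.4/2527 = 0.491.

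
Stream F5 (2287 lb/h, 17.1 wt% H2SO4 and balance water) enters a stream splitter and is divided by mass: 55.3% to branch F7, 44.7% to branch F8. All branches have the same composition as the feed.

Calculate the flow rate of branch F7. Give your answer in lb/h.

1265 lb/h

Branch F7 flow = 0.553×2287 = 1264.7 lb/h.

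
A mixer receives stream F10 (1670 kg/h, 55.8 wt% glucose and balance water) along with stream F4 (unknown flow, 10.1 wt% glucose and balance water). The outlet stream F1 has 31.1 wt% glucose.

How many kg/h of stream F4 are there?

Let F4 be the unknown flow. Total out = 1670 + F4.
glucose balance: 931.86 + 0.101·F4 = 0.311·(1670 + F4)
(0.101 − 0.311)·F4 = 0.311×1670 − 931.86 = -412.49
F4 = -412.49 / -0.210 = 1964.2 kg/h

1964 kg/h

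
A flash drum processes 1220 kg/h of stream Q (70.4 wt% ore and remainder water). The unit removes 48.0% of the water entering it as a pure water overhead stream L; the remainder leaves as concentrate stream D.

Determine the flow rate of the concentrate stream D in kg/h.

water entering = 1220×0.296 = 361.12 kg/h; overhead removed = 0.480×361.12 = 173.34 kg/h.
Concentrate = 1220 − 173.34 = 1046.7 kg/h.

1047 kg/h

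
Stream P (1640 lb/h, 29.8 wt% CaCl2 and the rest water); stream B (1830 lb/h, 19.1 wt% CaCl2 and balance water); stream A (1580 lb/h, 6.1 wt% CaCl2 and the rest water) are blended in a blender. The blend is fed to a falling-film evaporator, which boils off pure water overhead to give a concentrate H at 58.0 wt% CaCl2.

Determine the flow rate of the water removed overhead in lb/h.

3439 lb/h

CaCl2 entering = 1640×0.298 + 1830×0.191 + 1580×0.061 = 934.63 lb/h.
All CaCl2 reports to H, so H = 934.63/0.580 = 1611.4 lb/h.
Total feed = 5050 lb/h; overhead = 5050 − 1611.4 = 3438.6 lb/h.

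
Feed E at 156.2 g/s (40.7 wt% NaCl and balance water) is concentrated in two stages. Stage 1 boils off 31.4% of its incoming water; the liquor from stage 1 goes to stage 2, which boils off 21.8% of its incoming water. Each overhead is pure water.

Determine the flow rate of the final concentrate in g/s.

water in feed = 156.2×0.593 = 92.627 g/s.
After stage 1: water left = (1−0.314)×92.627 = 63.542; stream total = 127.12 g/s.
After stage 2: water left = (1−0.218)×63.542 = 49.69; final concentrate = 113.26 g/s.

113.3 g/s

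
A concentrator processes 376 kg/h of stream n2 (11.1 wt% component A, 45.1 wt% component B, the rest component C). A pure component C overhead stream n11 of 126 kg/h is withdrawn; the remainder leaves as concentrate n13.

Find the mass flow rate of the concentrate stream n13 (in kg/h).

250 kg/h

Concentrate = 376 − 126 = 250 kg/h.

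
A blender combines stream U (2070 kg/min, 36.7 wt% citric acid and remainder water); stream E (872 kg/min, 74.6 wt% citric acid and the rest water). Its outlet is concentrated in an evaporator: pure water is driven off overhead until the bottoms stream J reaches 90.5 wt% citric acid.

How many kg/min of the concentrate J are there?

1558 kg/min

citric acid entering = 2070×0.367 + 872×0.746 = 1410.2 kg/min.
All citric acid reports to J, so J = 1410.2/0.905 = 1558.2 kg/min.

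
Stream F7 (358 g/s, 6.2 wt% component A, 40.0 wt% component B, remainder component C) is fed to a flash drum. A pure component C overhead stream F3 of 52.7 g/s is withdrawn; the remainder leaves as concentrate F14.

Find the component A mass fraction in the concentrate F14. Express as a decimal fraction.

component A is not removed: 358×0.062 = 22.196 g/s of component A enters F14.
Concentrate = 358 − 52.7 = 305.3 g/s.
Mass fraction = 22.196/305.3 = 0.073.

0.073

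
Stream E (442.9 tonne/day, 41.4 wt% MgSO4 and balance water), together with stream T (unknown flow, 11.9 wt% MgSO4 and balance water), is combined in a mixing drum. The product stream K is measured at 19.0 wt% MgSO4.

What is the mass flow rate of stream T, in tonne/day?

1397 tonne/day

Let T be the unknown flow. Total out = 442.9 + T.
MgSO4 balance: 183.36 + 0.119·T = 0.190·(442.9 + T)
(0.119 − 0.190)·T = 0.190×442.9 − 183.36 = -99.21
T = -99.21 / -0.071 = 1397.3 tonne/day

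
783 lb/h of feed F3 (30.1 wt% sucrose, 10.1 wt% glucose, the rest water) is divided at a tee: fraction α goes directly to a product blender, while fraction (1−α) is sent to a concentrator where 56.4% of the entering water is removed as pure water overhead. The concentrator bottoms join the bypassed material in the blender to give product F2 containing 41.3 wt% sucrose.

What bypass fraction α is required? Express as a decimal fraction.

All 783×0.301 = 235.68 lb/h of sucrose reaches F2, so F2 = 235.68/0.413 = 570.66 lb/h and vapour = 212.34 lb/h.
The evaporator receives (1−α)·783 of feed at 0.598 water and removes 0.564 of that water:
0.564×0.598×(1−α)×783 = 212.34
(1−α) = 212.34/264.08 = 0.8041;  α = 0.1959.

0.196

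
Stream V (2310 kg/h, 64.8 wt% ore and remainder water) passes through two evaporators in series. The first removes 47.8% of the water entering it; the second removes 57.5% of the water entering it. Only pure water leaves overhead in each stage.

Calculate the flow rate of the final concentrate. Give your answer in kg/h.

water in feed = 2310×0.352 = 813.12 kg/h.
After stage 1: water left = (1−0.478)×813.12 = 424.45; stream total = 1921.3 kg/h.
After stage 2: water left = (1−0.575)×424.45 = 180.39; final concentrate = 1677.3 kg/h.

1677 kg/h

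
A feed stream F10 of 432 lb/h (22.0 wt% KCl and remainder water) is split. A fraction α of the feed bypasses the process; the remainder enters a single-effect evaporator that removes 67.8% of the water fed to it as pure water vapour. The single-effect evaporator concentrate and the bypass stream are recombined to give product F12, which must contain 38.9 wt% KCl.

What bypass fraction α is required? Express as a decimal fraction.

All 432×0.220 = 95.04 lb/h of KCl reaches F12, so F12 = 95.04/0.389 = 244.32 lb/h and vapour = 187.68 lb/h.
The evaporator receives (1−α)·432 of feed at 0.780 water and removes 0.678 of that water:
0.678×0.780×(1−α)×432 = 187.68
(1−α) = 187.68/228.46 = 0.8215;  α = 0.1785.

0.178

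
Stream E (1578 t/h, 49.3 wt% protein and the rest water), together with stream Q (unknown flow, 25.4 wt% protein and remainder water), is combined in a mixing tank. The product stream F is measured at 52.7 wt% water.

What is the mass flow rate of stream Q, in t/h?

Let Q be the unknown flow. Total out = 1578 + Q.
water balance: 800.05 + 0.746·Q = 0.527·(1578 + Q)
(0.746 − 0.527)·Q = 0.527×1578 − 800.05 = 31.56
Q = 31.56 / 0.219 = 144.11 t/h

144.1 t/h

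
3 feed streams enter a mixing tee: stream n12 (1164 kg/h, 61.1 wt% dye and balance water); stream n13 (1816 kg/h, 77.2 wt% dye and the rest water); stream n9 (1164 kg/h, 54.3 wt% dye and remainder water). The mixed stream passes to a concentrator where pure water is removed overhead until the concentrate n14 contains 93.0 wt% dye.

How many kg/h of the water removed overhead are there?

dye entering = 1164×0.611 + 1816×0.772 + 1164×0.543 = 2745.2 kg/h.
All dye reports to n14, so n14 = 2745.2/0.930 = 2951.8 kg/h.
Total feed = 4144 kg/h; overhead = 4144 − 2951.8 = 1192.2 kg/h.

1192 kg/h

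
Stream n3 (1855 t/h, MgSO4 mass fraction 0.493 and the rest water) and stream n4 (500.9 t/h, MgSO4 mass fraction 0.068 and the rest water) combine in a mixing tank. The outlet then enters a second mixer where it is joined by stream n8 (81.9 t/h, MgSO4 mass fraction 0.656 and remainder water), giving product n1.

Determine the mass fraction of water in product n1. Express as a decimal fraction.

0.589

Overall, product flow = 2437.8 t/h.
water in = 1855×0.507 + 500.9×0.932 + 81.9×0.344 = 1435.5 t/h.
water fraction in n1 = 0.589.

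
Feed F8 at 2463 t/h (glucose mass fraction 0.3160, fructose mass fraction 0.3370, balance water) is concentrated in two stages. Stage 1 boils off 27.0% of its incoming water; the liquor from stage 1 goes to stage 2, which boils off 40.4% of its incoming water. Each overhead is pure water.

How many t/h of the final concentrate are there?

water in feed = 2463×0.347 = 854.66 t/h.
After stage 1: water left = (1−0.270)×854.66 = 623.9; stream total = 2232.2 t/h.
After stage 2: water left = (1−0.404)×623.9 = 371.85; final concentrate = 1980.2 t/h.

1980 t/h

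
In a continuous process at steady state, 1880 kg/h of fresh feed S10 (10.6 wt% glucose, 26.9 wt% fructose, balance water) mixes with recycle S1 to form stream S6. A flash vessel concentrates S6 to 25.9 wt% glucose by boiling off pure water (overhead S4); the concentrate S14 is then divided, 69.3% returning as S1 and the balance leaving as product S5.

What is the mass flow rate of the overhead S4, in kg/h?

Overall glucose balance (none leaves overhead): glucose in fresh feed = glucose in product, i.e. 1880×0.106 = (1−0.693)·S14·0.259.
S14 = 199.28/(0.259×0.307) = 2506.3 kg/h.
Recycle S1 = 0.693×2506.3 = 1736.8 kg/h.
Combined feed S6 = 1880 + 1736.8 = 3616.8 kg/h.
Overhead S4 = S6 − S14 = 3616.8 − 2506.3 = 1110.6 kg/h.

1111 kg/h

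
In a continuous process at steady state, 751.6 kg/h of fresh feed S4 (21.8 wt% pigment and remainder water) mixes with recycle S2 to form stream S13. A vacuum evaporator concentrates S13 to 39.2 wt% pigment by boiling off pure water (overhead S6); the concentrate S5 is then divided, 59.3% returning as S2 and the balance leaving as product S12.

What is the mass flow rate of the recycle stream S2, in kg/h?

609 kg/h

Overall pigment balance (none leaves overhead): pigment in fresh feed = pigment in product, i.e. 751.6×0.218 = (1−0.593)·S5·0.392.
S5 = 163.85/(0.392×0.407) = 1027 kg/h.
Recycle S2 = 0.593×1027 = 609 kg/h.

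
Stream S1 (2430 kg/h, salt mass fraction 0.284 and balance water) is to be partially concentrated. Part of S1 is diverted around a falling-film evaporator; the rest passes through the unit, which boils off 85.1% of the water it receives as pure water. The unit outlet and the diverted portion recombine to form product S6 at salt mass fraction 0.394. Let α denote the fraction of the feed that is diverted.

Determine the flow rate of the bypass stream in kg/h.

1317 kg/h

All 2430×0.284 = 690.12 kg/h of salt reaches S6, so S6 = 690.12/0.394 = 1751.6 kg/h and vapour = 678.43 kg/h.
The evaporator receives (1−α)·2430 of feed at 0.716 water and removes 0.851 of that water:
0.851×0.716×(1−α)×2430 = 678.43
(1−α) = 678.43/1480.6 = 0.4582;  α = 0.5418.
Bypass flow = 0.5418×2430 = 1316.6 kg/h.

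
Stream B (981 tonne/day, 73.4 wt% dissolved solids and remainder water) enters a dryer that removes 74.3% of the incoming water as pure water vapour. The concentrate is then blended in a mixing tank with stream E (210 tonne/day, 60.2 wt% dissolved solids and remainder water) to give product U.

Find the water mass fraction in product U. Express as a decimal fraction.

0.151

Vapour removed = 0.743×0.266×981 = 193.88 tonne/day; concentrate = 787.12 tonne/day.
water reaching the mixer = 67.063 (from concentrate) + 210×0.398 = 150.64 tonne/day.
Product flow = 787.12 + 210 = 997.12 tonne/day; water fraction = 0.151.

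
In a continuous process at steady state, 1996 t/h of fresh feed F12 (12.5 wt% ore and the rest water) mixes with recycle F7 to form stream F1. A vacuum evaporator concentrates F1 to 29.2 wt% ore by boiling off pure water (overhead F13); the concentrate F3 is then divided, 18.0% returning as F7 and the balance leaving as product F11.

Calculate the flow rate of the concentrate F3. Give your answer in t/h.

Overall ore balance (none leaves overhead): ore in fresh feed = ore in product, i.e. 1996×0.125 = (1−0.180)·F3·0.292.
F3 = 249.5/(0.292×0.820) = 1042 t/h.

1042 t/h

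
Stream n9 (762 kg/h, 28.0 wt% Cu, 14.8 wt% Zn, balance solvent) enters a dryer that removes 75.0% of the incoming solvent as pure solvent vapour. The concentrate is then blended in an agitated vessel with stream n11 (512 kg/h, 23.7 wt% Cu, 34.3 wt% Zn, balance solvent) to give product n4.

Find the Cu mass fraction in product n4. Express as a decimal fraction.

Vapour removed = 0.750×0.572×762 = 326.9 kg/h; concentrate = 435.1 kg/h.
Cu reaching the mixer = 213.36 (from concentrate) + 512×0.237 = 334.7 kg/h.
Product flow = 435.1 + 512 = 947.1 kg/h; Cu fraction = 0.353.

0.353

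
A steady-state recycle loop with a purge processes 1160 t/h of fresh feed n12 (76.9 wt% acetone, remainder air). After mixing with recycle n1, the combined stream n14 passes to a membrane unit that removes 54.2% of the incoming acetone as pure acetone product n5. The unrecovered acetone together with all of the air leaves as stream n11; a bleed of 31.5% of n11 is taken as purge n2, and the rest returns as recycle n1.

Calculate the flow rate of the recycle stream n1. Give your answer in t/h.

air enters only via n12 and leaves only via the purge: 1160×0.231 = 0.315×(air in n11), and the membrane unit passes all air, so air in n14 = air in n11 = 850.67 t/h.
acetone in n14: m_A = 1160×0.769 + (1−0.315)·(1−0.542)·m_A, so m_A = 892.04/0.6863 = 1299.8 t/h.
n11 = (1−0.542)×1299.8 + 850.67 = 1446 t/h.
Recycle n1 = (1−0.315)×1446 = 990.5 t/h.

990.5 t/h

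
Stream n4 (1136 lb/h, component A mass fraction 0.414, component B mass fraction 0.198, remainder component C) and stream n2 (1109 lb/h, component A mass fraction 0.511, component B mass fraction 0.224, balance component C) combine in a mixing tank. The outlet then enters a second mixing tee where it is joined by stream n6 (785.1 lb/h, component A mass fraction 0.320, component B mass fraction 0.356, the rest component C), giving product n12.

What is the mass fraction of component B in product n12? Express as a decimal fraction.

0.248

Overall, product flow = 3030.1 lb/h.
component B in = 1136×0.198 + 1109×0.224 + 785.1×0.356 = 752.84 lb/h.
component B fraction in n12 = 0.248.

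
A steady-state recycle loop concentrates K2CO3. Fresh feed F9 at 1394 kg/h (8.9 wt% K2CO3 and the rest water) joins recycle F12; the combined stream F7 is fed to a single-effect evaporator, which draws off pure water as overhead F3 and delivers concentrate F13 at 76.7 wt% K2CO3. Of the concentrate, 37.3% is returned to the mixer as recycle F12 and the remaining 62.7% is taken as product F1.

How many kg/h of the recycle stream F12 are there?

96.23 kg/h

Overall K2CO3 balance (none leaves overhead): K2CO3 in fresh feed = K2CO3 in product, i.e. 1394×0.089 = (1−0.373)·F13·0.767.
F13 = 124.07/(0.767×0.627) = 257.98 kg/h.
Recycle F12 = 0.373×257.98 = 96.227 kg/h.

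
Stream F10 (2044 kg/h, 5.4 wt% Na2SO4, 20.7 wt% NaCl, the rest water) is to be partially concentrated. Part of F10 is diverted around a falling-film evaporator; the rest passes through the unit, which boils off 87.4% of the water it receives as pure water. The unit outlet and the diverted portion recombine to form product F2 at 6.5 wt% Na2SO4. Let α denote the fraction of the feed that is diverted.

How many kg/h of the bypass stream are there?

1508 kg/h

All 2044×0.054 = 110.38 kg/h of Na2SO4 reaches F2, so F2 = 110.38/0.065 = 1698.1 kg/h and vapour = 345.91 kg/h.
The evaporator receives (1−α)·2044 of feed at 0.739 water and removes 0.874 of that water:
0.874×0.739×(1−α)×2044 = 345.91
(1−α) = 345.91/1320.2 = 0.2620;  α = 0.7380.
Bypass flow = 0.7380×2044 = 1508.4 kg/h.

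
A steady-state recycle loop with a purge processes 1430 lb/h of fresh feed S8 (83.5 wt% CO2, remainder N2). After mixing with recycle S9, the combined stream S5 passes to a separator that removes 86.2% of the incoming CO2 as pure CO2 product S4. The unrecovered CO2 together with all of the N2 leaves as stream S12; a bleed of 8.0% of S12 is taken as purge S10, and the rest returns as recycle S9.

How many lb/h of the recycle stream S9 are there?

N2 enters only via S8 and leaves only via the purge: 1430×0.165 = 0.080×(N2 in S12), and the separator passes all N2, so N2 in S5 = N2 in S12 = 2949.4 lb/h.
CO2 in S5: m_A = 1430×0.835 + (1−0.080)·(1−0.862)·m_A, so m_A = 1194/0.8730 = 1367.7 lb/h.
S12 = (1−0.862)×1367.7 + 2949.4 = 3138.1 lb/h.
Recycle S9 = (1−0.080)×3138.1 = 2887.1 lb/h.

2887 lb/h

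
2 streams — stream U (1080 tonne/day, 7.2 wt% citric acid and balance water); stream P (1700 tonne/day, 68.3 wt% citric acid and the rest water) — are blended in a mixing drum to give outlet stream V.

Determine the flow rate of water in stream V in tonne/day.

1541 tonne/day

water out = water in = 1080×0.928 + 1700×0.317 = 1541.1 tonne/day.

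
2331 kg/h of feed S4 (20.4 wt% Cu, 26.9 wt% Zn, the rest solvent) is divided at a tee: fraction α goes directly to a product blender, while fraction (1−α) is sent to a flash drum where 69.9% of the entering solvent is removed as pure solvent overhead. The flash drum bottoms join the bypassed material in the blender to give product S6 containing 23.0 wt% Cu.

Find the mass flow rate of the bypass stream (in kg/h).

All 2331×0.204 = 475.52 kg/h of Cu reaches S6, so S6 = 475.52/0.230 = 2067.5 kg/h and vapour = 263.5 kg/h.
The evaporator receives (1−α)·2331 of feed at 0.527 solvent and removes 0.699 of that solvent:
0.699×0.527×(1−α)×2331 = 263.5
(1−α) = 263.5/858.68 = 0.3069;  α = 0.6931.
Bypass flow = 0.6931×2331 = 1615.7 kg/h.

1616 kg/h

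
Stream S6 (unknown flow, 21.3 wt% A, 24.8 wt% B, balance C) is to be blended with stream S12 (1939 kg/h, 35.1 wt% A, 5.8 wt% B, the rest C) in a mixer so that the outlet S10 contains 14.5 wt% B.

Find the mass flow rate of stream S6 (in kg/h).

Let S6 be the unknown flow. Total out = 1939 + S6.
B balance: 112.46 + 0.248·S6 = 0.145·(1939 + S6)
(0.248 − 0.145)·S6 = 0.145×1939 − 112.46 = 168.69
S6 = 168.69 / 0.103 = 1637.8 kg/h

1638 kg/h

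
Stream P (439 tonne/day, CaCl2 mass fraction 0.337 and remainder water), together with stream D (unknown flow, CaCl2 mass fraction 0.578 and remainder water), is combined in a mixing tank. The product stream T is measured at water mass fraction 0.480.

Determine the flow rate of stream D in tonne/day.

1385 tonne/day

Let D be the unknown flow. Total out = 439 + D.
water balance: 291.06 + 0.422·D = 0.480·(439 + D)
(0.422 − 0.480)·D = 0.480×439 − 291.06 = -80.337
D = -80.337 / -0.058 = 1385.1 tonne/day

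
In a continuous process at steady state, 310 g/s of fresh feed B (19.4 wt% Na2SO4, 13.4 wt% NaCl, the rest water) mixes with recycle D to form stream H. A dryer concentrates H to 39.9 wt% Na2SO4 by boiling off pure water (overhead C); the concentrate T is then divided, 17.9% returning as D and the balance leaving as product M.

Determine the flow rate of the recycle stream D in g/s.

32.86 g/s

Overall Na2SO4 balance (none leaves overhead): Na2SO4 in fresh feed = Na2SO4 in product, i.e. 310×0.194 = (1−0.179)·T·0.399.
T = 60.14/(0.399×0.821) = 183.59 g/s.
Recycle D = 0.179×183.59 = 32.862 g/s.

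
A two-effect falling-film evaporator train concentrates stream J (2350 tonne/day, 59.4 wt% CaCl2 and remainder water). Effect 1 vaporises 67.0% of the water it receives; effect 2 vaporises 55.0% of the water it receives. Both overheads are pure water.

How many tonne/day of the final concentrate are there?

water in feed = 2350×0.406 = 954.1 tonne/day.
After stage 1: water left = (1−0.670)×954.1 = 314.85; stream total = 1710.8 tonne/day.
After stage 2: water left = (1−0.550)×314.85 = 141.68; final concentrate = 1537.6 tonne/day.

1538 tonne/day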